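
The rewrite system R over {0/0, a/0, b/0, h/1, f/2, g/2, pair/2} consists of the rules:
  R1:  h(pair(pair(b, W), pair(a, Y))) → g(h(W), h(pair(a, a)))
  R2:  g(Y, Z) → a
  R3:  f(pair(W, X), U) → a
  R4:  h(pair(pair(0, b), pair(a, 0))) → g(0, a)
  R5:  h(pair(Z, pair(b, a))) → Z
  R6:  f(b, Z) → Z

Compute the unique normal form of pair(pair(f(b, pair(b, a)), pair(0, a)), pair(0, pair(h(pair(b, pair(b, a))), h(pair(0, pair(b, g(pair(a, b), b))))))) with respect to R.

pair(pair(pair(b, a), pair(0, a)), pair(0, pair(b, 0)))

1. pair(pair(f(b, pair(b, a)), pair(0, a)), pair(0, pair(h(pair(b, pair(b, a))), h(pair(0, pair(b, g(pair(a, b), b)))))))  →  pair(pair(pair(b, a), pair(0, a)), pair(0, pair(h(pair(b, pair(b, a))), h(pair(0, pair(b, g(pair(a, b), b)))))))   [R6 at 1.1]
2. pair(pair(pair(b, a), pair(0, a)), pair(0, pair(h(pair(b, pair(b, a))), h(pair(0, pair(b, g(pair(a, b), b)))))))  →  pair(pair(pair(b, a), pair(0, a)), pair(0, pair(b, h(pair(0, pair(b, g(pair(a, b), b)))))))   [R5 at 2.2.1]
3. pair(pair(pair(b, a), pair(0, a)), pair(0, pair(b, h(pair(0, pair(b, g(pair(a, b), b)))))))  →  pair(pair(pair(b, a), pair(0, a)), pair(0, pair(b, h(pair(0, pair(b, a))))))   [R2 at 2.2.2.1.2.2]
4. pair(pair(pair(b, a), pair(0, a)), pair(0, pair(b, h(pair(0, pair(b, a))))))  →  pair(pair(pair(b, a), pair(0, a)), pair(0, pair(b, 0)))   [R5 at 2.2.2]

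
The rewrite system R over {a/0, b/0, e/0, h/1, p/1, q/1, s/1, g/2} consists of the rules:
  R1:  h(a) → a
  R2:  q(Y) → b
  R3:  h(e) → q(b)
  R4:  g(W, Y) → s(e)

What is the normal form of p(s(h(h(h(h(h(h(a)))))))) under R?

1. p(s(h(h(h(h(h(h(a))))))))  →  p(s(h(h(h(h(h(a)))))))   [R1 at 1.1.1.1.1.1.1]
2. p(s(h(h(h(h(h(a)))))))  →  p(s(h(h(h(h(a))))))   [R1 at 1.1.1.1.1.1]
3. p(s(h(h(h(h(a))))))  →  p(s(h(h(h(a)))))   [R1 at 1.1.1.1.1]
4. p(s(h(h(h(a)))))  →  p(s(h(h(a))))   [R1 at 1.1.1.1]
5. p(s(h(h(a))))  →  p(s(h(a)))   [R1 at 1.1.1]
6. p(s(h(a)))  →  p(s(a))   [R1 at 1.1]

p(s(a))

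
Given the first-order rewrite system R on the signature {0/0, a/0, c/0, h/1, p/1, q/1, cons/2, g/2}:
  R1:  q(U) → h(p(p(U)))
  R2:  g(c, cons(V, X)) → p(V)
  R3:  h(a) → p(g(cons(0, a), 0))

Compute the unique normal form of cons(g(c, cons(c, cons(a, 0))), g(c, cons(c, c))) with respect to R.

cons(p(c), p(c))

1. cons(g(c, cons(c, cons(a, 0))), g(c, cons(c, c)))  →  cons(p(c), g(c, cons(c, c)))   [R2 at 1]
2. cons(p(c), g(c, cons(c, c)))  →  cons(p(c), p(c))   [R2 at 2]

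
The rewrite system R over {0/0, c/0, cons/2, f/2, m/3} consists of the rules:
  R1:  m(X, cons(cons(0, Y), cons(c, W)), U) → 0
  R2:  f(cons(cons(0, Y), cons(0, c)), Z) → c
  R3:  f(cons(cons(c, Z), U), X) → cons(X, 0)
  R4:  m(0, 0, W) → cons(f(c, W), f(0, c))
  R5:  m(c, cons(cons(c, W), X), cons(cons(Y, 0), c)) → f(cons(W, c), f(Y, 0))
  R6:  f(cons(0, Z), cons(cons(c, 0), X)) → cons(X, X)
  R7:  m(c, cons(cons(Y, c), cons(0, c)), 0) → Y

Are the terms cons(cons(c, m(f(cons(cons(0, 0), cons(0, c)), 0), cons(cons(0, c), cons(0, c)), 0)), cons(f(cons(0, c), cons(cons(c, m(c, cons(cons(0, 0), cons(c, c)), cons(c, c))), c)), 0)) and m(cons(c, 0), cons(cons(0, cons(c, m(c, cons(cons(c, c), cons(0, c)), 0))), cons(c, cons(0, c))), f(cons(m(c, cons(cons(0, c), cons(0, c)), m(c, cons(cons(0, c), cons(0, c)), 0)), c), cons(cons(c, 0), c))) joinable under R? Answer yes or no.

no — NF(t₁) = cons(cons(c, 0), cons(cons(c, c), 0)), NF(t₂) = 0

Reduce t₁ = cons(cons(c, m(f(cons(cons(0, 0), cons(0, c)), 0), cons(cons(0, c), cons(0, c)), 0)), cons(f(cons(0, c), cons(cons(c, m(c, cons(cons(0, 0), cons(c, c)), cons(c, c))), c)), 0)):
1. cons(cons(c, m(f(cons(cons(0, 0), cons(0, c)), 0), cons(cons(0, c), cons(0, c)), 0)), cons(f(cons(0, c), cons(cons(c, m(c, cons(cons(0, 0), cons(c, c)), cons(c, c))), c)), 0))  →  cons(cons(c, m(c, cons(cons(0, c), cons(0, c)), 0)), cons(f(cons(0, c), cons(cons(c, m(c, cons(cons(0, 0), cons(c, c)), cons(c, c))), c)), 0))   [R2 at 1.2.1]
2. cons(cons(c, m(c, cons(cons(0, c), cons(0, c)), 0)), cons(f(cons(0, c), cons(cons(c, m(c, cons(cons(0, 0), cons(c, c)), cons(c, c))), c)), 0))  →  cons(cons(c, 0), cons(f(cons(0, c), cons(cons(c, m(c, cons(cons(0, 0), cons(c, c)), cons(c, c))), c)), 0))   [R7 at 1.2]
3. cons(cons(c, 0), cons(f(cons(0, c), cons(cons(c, m(c, cons(cons(0, 0), cons(c, c)), cons(c, c))), c)), 0))  →  cons(cons(c, 0), cons(f(cons(0, c), cons(cons(c, 0), c)), 0))   [R1 at 2.1.2.1.2]
4. cons(cons(c, 0), cons(f(cons(0, c), cons(cons(c, 0), c)), 0))  →  cons(cons(c, 0), cons(cons(c, c), 0))   [R6 at 2.1]

Reduce t₂ = m(cons(c, 0), cons(cons(0, cons(c, m(c, cons(cons(c, c), cons(0, c)), 0))), cons(c, cons(0, c))), f(cons(m(c, cons(cons(0, c), cons(0, c)), m(c, cons(cons(0, c), cons(0, c)), 0)), c), cons(cons(c, 0), c))):
1. m(cons(c, 0), cons(cons(0, cons(c, m(c, cons(cons(c, c), cons(0, c)), 0))), cons(c, cons(0, c))), f(cons(m(c, cons(cons(0, c), cons(0, c)), m(c, cons(cons(0, c), cons(0, c)), 0)), c), cons(cons(c, 0), c)))  →  0   [R1 at ε]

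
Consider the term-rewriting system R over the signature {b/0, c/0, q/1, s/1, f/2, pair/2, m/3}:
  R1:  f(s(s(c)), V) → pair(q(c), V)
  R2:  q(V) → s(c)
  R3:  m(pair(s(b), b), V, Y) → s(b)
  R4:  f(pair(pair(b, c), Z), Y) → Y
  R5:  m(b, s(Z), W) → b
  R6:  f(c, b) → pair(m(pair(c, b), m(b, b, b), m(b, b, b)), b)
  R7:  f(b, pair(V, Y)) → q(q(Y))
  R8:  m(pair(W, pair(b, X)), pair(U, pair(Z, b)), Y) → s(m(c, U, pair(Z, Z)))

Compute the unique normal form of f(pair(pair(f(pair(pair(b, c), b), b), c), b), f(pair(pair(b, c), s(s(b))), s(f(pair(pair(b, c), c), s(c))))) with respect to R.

1. f(pair(pair(f(pair(pair(b, c), b), b), c), b), f(pair(pair(b, c), s(s(b))), s(f(pair(pair(b, c), c), s(c)))))  →  f(pair(pair(b, c), b), f(pair(pair(b, c), s(s(b))), s(f(pair(pair(b, c), c), s(c)))))   [R4 at 1.1.1]
2. f(pair(pair(b, c), b), f(pair(pair(b, c), s(s(b))), s(f(pair(pair(b, c), c), s(c)))))  →  f(pair(pair(b, c), s(s(b))), s(f(pair(pair(b, c), c), s(c))))   [R4 at ε]
3. f(pair(pair(b, c), s(s(b))), s(f(pair(pair(b, c), c), s(c))))  →  s(f(pair(pair(b, c), c), s(c)))   [R4 at ε]
4. s(f(pair(pair(b, c), c), s(c)))  →  s(s(c))   [R4 at 1]

s(s(c))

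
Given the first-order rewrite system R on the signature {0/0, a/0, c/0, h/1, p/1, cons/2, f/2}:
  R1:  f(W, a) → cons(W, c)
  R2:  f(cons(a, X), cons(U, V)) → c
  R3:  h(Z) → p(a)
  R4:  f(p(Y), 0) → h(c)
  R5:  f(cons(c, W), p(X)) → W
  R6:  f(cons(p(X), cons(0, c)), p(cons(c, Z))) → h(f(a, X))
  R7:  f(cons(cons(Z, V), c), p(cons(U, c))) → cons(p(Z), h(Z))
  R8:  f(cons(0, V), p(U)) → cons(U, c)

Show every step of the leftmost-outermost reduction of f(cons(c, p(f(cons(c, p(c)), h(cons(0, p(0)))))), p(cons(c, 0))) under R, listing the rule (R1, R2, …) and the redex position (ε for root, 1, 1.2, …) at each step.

1. f(cons(c, p(f(cons(c, p(c)), h(cons(0, p(0)))))), p(cons(c, 0)))  →  p(f(cons(c, p(c)), h(cons(0, p(0)))))   [R5 at ε]
2. p(f(cons(c, p(c)), h(cons(0, p(0)))))  →  p(f(cons(c, p(c)), p(a)))   [R3 at 1.2]
3. p(f(cons(c, p(c)), p(a)))  →  p(p(c))   [R5 at 1]

p(p(c))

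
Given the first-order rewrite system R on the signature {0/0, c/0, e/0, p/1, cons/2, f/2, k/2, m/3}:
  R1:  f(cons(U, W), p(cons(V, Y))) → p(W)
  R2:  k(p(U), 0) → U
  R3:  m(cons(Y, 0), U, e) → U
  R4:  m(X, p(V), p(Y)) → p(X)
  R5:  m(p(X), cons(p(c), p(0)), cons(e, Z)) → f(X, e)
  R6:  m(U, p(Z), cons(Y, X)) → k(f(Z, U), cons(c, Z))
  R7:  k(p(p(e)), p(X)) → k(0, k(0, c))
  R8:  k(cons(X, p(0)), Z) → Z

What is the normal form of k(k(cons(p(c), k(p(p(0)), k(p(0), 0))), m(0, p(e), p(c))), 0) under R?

0

1. k(k(cons(p(c), k(p(p(0)), k(p(0), 0))), m(0, p(e), p(c))), 0)  →  k(k(cons(p(c), k(p(p(0)), 0)), m(0, p(e), p(c))), 0)   [R2 at 1.1.2.2]
2. k(k(cons(p(c), k(p(p(0)), 0)), m(0, p(e), p(c))), 0)  →  k(k(cons(p(c), p(0)), m(0, p(e), p(c))), 0)   [R2 at 1.1.2]
3. k(k(cons(p(c), p(0)), m(0, p(e), p(c))), 0)  →  k(m(0, p(e), p(c)), 0)   [R8 at 1]
4. k(m(0, p(e), p(c)), 0)  →  k(p(0), 0)   [R4 at 1]
5. k(p(0), 0)  →  0   [R2 at ε]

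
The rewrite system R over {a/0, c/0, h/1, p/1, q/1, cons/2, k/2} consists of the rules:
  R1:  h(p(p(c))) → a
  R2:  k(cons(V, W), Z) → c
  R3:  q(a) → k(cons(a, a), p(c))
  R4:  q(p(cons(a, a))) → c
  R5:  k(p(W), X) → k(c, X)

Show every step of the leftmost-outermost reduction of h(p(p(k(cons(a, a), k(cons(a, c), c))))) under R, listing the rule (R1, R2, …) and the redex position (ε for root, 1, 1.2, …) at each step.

1. h(p(p(k(cons(a, a), k(cons(a, c), c)))))  →  h(p(p(c)))   [R2 at 1.1.1]
2. h(p(p(c)))  →  a   [R1 at ε]

a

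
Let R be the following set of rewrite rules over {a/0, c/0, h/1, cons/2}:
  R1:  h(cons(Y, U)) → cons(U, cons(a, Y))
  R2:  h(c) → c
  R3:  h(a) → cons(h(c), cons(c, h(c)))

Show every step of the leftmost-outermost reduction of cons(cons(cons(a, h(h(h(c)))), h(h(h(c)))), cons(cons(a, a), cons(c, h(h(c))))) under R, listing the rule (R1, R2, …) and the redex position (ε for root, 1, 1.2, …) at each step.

1. cons(cons(cons(a, h(h(h(c)))), h(h(h(c)))), cons(cons(a, a), cons(c, h(h(c)))))  →  cons(cons(cons(a, h(h(c))), h(h(h(c)))), cons(cons(a, a), cons(c, h(h(c)))))   [R2 at 1.1.2.1.1]
2. cons(cons(cons(a, h(h(c))), h(h(h(c)))), cons(cons(a, a), cons(c, h(h(c)))))  →  cons(cons(cons(a, h(c)), h(h(h(c)))), cons(cons(a, a), cons(c, h(h(c)))))   [R2 at 1.1.2.1]
3. cons(cons(cons(a, h(c)), h(h(h(c)))), cons(cons(a, a), cons(c, h(h(c)))))  →  cons(cons(cons(a, c), h(h(h(c)))), cons(cons(a, a), cons(c, h(h(c)))))   [R2 at 1.1.2]
4. cons(cons(cons(a, c), h(h(h(c)))), cons(cons(a, a), cons(c, h(h(c)))))  →  cons(cons(cons(a, c), h(h(c))), cons(cons(a, a), cons(c, h(h(c)))))   [R2 at 1.2.1.1]
5. cons(cons(cons(a, c), h(h(c))), cons(cons(a, a), cons(c, h(h(c)))))  →  cons(cons(cons(a, c), h(c)), cons(cons(a, a), cons(c, h(h(c)))))   [R2 at 1.2.1]
6. cons(cons(cons(a, c), h(c)), cons(cons(a, a), cons(c, h(h(c)))))  →  cons(cons(cons(a, c), c), cons(cons(a, a), cons(c, h(h(c)))))   [R2 at 1.2]
7. cons(cons(cons(a, c), c), cons(cons(a, a), cons(c, h(h(c)))))  →  cons(cons(cons(a, c), c), cons(cons(a, a), cons(c, h(c))))   [R2 at 2.2.2.1]
8. cons(cons(cons(a, c), c), cons(cons(a, a), cons(c, h(c))))  →  cons(cons(cons(a, c), c), cons(cons(a, a), cons(c, c)))   [R2 at 2.2.2]

cons(cons(cons(a, c), c), cons(cons(a, a), cons(c, c)))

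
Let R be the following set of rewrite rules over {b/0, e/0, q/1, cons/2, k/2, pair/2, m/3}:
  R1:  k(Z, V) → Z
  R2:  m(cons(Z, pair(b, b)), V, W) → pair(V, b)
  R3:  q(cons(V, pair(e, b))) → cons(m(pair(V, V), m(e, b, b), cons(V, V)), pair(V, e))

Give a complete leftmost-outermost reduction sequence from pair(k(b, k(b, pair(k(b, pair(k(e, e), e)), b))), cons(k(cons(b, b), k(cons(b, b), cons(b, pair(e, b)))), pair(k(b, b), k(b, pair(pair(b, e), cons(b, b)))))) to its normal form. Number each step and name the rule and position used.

1. pair(k(b, k(b, pair(k(b, pair(k(e, e), e)), b))), cons(k(cons(b, b), k(cons(b, b), cons(b, pair(e, b)))), pair(k(b, b), k(b, pair(pair(b, e), cons(b, b))))))  →  pair(b, cons(k(cons(b, b), k(cons(b, b), cons(b, pair(e, b)))), pair(k(b, b), k(b, pair(pair(b, e), cons(b, b))))))   [R1 at 1]
2. pair(b, cons(k(cons(b, b), k(cons(b, b), cons(b, pair(e, b)))), pair(k(b, b), k(b, pair(pair(b, e), cons(b, b))))))  →  pair(b, cons(cons(b, b), pair(k(b, b), k(b, pair(pair(b, e), cons(b, b))))))   [R1 at 2.1]
3. pair(b, cons(cons(b, b), pair(k(b, b), k(b, pair(pair(b, e), cons(b, b))))))  →  pair(b, cons(cons(b, b), pair(b, k(b, pair(pair(b, e), cons(b, b))))))   [R1 at 2.2.1]
4. pair(b, cons(cons(b, b), pair(b, k(b, pair(pair(b, e), cons(b, b))))))  →  pair(b, cons(cons(b, b), pair(b, b)))   [R1 at 2.2.2]

pair(b, cons(cons(b, b), pair(b, b)))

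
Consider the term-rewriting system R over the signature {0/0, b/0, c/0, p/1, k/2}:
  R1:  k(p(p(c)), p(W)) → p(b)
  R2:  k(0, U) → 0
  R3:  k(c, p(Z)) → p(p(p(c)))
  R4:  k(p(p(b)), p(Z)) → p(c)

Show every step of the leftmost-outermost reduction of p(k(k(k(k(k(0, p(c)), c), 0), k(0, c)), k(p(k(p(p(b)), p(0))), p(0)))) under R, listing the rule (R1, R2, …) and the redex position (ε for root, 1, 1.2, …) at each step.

p(0)

1. p(k(k(k(k(k(0, p(c)), c), 0), k(0, c)), k(p(k(p(p(b)), p(0))), p(0))))  →  p(k(k(k(k(0, c), 0), k(0, c)), k(p(k(p(p(b)), p(0))), p(0))))   [R2 at 1.1.1.1.1]
2. p(k(k(k(k(0, c), 0), k(0, c)), k(p(k(p(p(b)), p(0))), p(0))))  →  p(k(k(k(0, 0), k(0, c)), k(p(k(p(p(b)), p(0))), p(0))))   [R2 at 1.1.1.1]
3. p(k(k(k(0, 0), k(0, c)), k(p(k(p(p(b)), p(0))), p(0))))  →  p(k(k(0, k(0, c)), k(p(k(p(p(b)), p(0))), p(0))))   [R2 at 1.1.1]
4. p(k(k(0, k(0, c)), k(p(k(p(p(b)), p(0))), p(0))))  →  p(k(0, k(p(k(p(p(b)), p(0))), p(0))))   [R2 at 1.1]
5. p(k(0, k(p(k(p(p(b)), p(0))), p(0))))  →  p(0)   [R2 at 1]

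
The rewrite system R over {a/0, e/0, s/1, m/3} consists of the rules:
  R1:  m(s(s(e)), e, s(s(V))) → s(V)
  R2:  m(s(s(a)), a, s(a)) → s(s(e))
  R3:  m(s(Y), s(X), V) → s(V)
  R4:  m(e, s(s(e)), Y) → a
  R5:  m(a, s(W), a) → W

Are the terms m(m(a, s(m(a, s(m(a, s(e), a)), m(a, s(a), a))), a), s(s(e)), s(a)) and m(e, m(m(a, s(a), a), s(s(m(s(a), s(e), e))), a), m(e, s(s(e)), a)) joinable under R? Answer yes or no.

Reduce t₁ = m(m(a, s(m(a, s(m(a, s(e), a)), m(a, s(a), a))), a), s(s(e)), s(a)):
1. m(m(a, s(m(a, s(m(a, s(e), a)), m(a, s(a), a))), a), s(s(e)), s(a))  →  m(m(a, s(m(a, s(e), a)), m(a, s(a), a)), s(s(e)), s(a))   [R5 at 1]
2. m(m(a, s(m(a, s(e), a)), m(a, s(a), a)), s(s(e)), s(a))  →  m(m(a, s(e), m(a, s(a), a)), s(s(e)), s(a))   [R5 at 1.2.1]
3. m(m(a, s(e), m(a, s(a), a)), s(s(e)), s(a))  →  m(m(a, s(e), a), s(s(e)), s(a))   [R5 at 1.3]
4. m(m(a, s(e), a), s(s(e)), s(a))  →  m(e, s(s(e)), s(a))   [R5 at 1]
5. m(e, s(s(e)), s(a))  →  a   [R4 at ε]

Reduce t₂ = m(e, m(m(a, s(a), a), s(s(m(s(a), s(e), e))), a), m(e, s(s(e)), a)):
1. m(e, m(m(a, s(a), a), s(s(m(s(a), s(e), e))), a), m(e, s(s(e)), a))  →  m(e, m(a, s(s(m(s(a), s(e), e))), a), m(e, s(s(e)), a))   [R5 at 2.1]
2. m(e, m(a, s(s(m(s(a), s(e), e))), a), m(e, s(s(e)), a))  →  m(e, s(m(s(a), s(e), e)), m(e, s(s(e)), a))   [R5 at 2]
3. m(e, s(m(s(a), s(e), e)), m(e, s(s(e)), a))  →  m(e, s(s(e)), m(e, s(s(e)), a))   [R3 at 2.1]
4. m(e, s(s(e)), m(e, s(s(e)), a))  →  a   [R4 at ε]

yes — NF(t₁) = a, NF(t₂) = a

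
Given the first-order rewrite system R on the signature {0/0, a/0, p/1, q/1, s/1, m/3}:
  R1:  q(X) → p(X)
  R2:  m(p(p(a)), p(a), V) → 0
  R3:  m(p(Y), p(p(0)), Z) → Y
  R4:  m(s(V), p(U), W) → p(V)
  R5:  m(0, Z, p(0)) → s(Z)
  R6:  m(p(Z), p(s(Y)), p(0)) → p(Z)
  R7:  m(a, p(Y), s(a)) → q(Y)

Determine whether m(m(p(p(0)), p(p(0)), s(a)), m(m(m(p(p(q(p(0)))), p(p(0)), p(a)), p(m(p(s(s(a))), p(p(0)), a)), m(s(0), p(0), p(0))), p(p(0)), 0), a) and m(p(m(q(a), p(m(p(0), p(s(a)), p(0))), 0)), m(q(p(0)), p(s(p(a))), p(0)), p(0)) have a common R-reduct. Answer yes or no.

no — NF(t₁) = 0, NF(t₂) = a

Reduce t₁ = m(m(p(p(0)), p(p(0)), s(a)), m(m(m(p(p(q(p(0)))), p(p(0)), p(a)), p(m(p(s(s(a))), p(p(0)), a)), m(s(0), p(0), p(0))), p(p(0)), 0), a):
1. m(m(p(p(0)), p(p(0)), s(a)), m(m(m(p(p(q(p(0)))), p(p(0)), p(a)), p(m(p(s(s(a))), p(p(0)), a)), m(s(0), p(0), p(0))), p(p(0)), 0), a)  →  m(p(0), m(m(m(p(p(q(p(0)))), p(p(0)), p(a)), p(m(p(s(s(a))), p(p(0)), a)), m(s(0), p(0), p(0))), p(p(0)), 0), a)   [R3 at 1]
2. m(p(0), m(m(m(p(p(q(p(0)))), p(p(0)), p(a)), p(m(p(s(s(a))), p(p(0)), a)), m(s(0), p(0), p(0))), p(p(0)), 0), a)  →  m(p(0), m(m(p(q(p(0))), p(m(p(s(s(a))), p(p(0)), a)), m(s(0), p(0), p(0))), p(p(0)), 0), a)   [R3 at 2.1.1]
3. m(p(0), m(m(p(q(p(0))), p(m(p(s(s(a))), p(p(0)), a)), m(s(0), p(0), p(0))), p(p(0)), 0), a)  →  m(p(0), m(m(p(p(p(0))), p(m(p(s(s(a))), p(p(0)), a)), m(s(0), p(0), p(0))), p(p(0)), 0), a)   [R1 at 2.1.1.1]
4. m(p(0), m(m(p(p(p(0))), p(m(p(s(s(a))), p(p(0)), a)), m(s(0), p(0), p(0))), p(p(0)), 0), a)  →  m(p(0), m(m(p(p(p(0))), p(s(s(a))), m(s(0), p(0), p(0))), p(p(0)), 0), a)   [R3 at 2.1.2.1]
5. m(p(0), m(m(p(p(p(0))), p(s(s(a))), m(s(0), p(0), p(0))), p(p(0)), 0), a)  →  m(p(0), m(m(p(p(p(0))), p(s(s(a))), p(0)), p(p(0)), 0), a)   [R4 at 2.1.3]
6. m(p(0), m(m(p(p(p(0))), p(s(s(a))), p(0)), p(p(0)), 0), a)  →  m(p(0), m(p(p(p(0))), p(p(0)), 0), a)   [R6 at 2.1]
7. m(p(0), m(p(p(p(0))), p(p(0)), 0), a)  →  m(p(0), p(p(0)), a)   [R3 at 2]
8. m(p(0), p(p(0)), a)  →  0   [R3 at ε]

Reduce t₂ = m(p(m(q(a), p(m(p(0), p(s(a)), p(0))), 0)), m(q(p(0)), p(s(p(a))), p(0)), p(0)):
1. m(p(m(q(a), p(m(p(0), p(s(a)), p(0))), 0)), m(q(p(0)), p(s(p(a))), p(0)), p(0))  →  m(p(m(p(a), p(m(p(0), p(s(a)), p(0))), 0)), m(q(p(0)), p(s(p(a))), p(0)), p(0))   [R1 at 1.1.1]
2. m(p(m(p(a), p(m(p(0), p(s(a)), p(0))), 0)), m(q(p(0)), p(s(p(a))), p(0)), p(0))  →  m(p(m(p(a), p(p(0)), 0)), m(q(p(0)), p(s(p(a))), p(0)), p(0))   [R6 at 1.1.2.1]
3. m(p(m(p(a), p(p(0)), 0)), m(q(p(0)), p(s(p(a))), p(0)), p(0))  →  m(p(a), m(q(p(0)), p(s(p(a))), p(0)), p(0))   [R3 at 1.1]
4. m(p(a), m(q(p(0)), p(s(p(a))), p(0)), p(0))  →  m(p(a), m(p(p(0)), p(s(p(a))), p(0)), p(0))   [R1 at 2.1]
5. m(p(a), m(p(p(0)), p(s(p(a))), p(0)), p(0))  →  m(p(a), p(p(0)), p(0))   [R6 at 2]
6. m(p(a), p(p(0)), p(0))  →  a   [R3 at ε]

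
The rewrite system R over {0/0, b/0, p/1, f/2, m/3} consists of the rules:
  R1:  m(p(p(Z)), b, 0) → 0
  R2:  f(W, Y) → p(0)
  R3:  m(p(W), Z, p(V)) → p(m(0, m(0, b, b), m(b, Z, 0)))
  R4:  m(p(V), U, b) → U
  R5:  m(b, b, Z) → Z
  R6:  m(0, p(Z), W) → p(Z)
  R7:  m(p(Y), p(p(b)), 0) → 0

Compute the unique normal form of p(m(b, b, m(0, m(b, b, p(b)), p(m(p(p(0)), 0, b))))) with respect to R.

p(p(b))

1. p(m(b, b, m(0, m(b, b, p(b)), p(m(p(p(0)), 0, b)))))  →  p(m(0, m(b, b, p(b)), p(m(p(p(0)), 0, b))))   [R5 at 1]
2. p(m(0, m(b, b, p(b)), p(m(p(p(0)), 0, b))))  →  p(m(0, p(b), p(m(p(p(0)), 0, b))))   [R5 at 1.2]
3. p(m(0, p(b), p(m(p(p(0)), 0, b))))  →  p(p(b))   [R6 at 1]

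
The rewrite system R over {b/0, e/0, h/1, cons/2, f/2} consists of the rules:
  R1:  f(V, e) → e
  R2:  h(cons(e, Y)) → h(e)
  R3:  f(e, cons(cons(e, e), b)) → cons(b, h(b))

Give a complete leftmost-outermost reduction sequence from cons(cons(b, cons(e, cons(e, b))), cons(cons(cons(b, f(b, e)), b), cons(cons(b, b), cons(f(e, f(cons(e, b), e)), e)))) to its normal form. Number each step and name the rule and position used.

cons(cons(b, cons(e, cons(e, b))), cons(cons(cons(b, e), b), cons(cons(b, b), cons(e, e))))

1. cons(cons(b, cons(e, cons(e, b))), cons(cons(cons(b, f(b, e)), b), cons(cons(b, b), cons(f(e, f(cons(e, b), e)), e))))  →  cons(cons(b, cons(e, cons(e, b))), cons(cons(cons(b, e), b), cons(cons(b, b), cons(f(e, f(cons(e, b), e)), e))))   [R1 at 2.1.1.2]
2. cons(cons(b, cons(e, cons(e, b))), cons(cons(cons(b, e), b), cons(cons(b, b), cons(f(e, f(cons(e, b), e)), e))))  →  cons(cons(b, cons(e, cons(e, b))), cons(cons(cons(b, e), b), cons(cons(b, b), cons(f(e, e), e))))   [R1 at 2.2.2.1.2]
3. cons(cons(b, cons(e, cons(e, b))), cons(cons(cons(b, e), b), cons(cons(b, b), cons(f(e, e), e))))  →  cons(cons(b, cons(e, cons(e, b))), cons(cons(cons(b, e), b), cons(cons(b, b), cons(e, e))))   [R1 at 2.2.2.1]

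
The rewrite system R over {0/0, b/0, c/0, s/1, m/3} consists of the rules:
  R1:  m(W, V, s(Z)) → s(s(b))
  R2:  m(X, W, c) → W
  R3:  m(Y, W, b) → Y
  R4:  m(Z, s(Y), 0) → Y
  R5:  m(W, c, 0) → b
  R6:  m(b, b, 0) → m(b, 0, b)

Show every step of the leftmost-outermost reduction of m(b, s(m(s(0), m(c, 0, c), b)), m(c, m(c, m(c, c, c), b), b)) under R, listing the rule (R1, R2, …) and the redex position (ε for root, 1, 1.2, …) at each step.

s(s(0))

1. m(b, s(m(s(0), m(c, 0, c), b)), m(c, m(c, m(c, c, c), b), b))  →  m(b, s(s(0)), m(c, m(c, m(c, c, c), b), b))   [R3 at 2.1]
2. m(b, s(s(0)), m(c, m(c, m(c, c, c), b), b))  →  m(b, s(s(0)), c)   [R3 at 3]
3. m(b, s(s(0)), c)  →  s(s(0))   [R2 at ε]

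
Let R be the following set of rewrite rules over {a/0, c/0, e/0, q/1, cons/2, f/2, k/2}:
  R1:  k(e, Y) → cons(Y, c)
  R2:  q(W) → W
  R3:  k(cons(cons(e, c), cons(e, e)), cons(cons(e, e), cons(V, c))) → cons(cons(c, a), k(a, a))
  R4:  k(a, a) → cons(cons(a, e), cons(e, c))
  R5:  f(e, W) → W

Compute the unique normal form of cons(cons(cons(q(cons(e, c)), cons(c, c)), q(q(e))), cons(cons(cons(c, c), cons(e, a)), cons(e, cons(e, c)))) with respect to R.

1. cons(cons(cons(q(cons(e, c)), cons(c, c)), q(q(e))), cons(cons(cons(c, c), cons(e, a)), cons(e, cons(e, c))))  →  cons(cons(cons(cons(e, c), cons(c, c)), q(q(e))), cons(cons(cons(c, c), cons(e, a)), cons(e, cons(e, c))))   [R2 at 1.1.1]
2. cons(cons(cons(cons(e, c), cons(c, c)), q(q(e))), cons(cons(cons(c, c), cons(e, a)), cons(e, cons(e, c))))  →  cons(cons(cons(cons(e, c), cons(c, c)), q(e)), cons(cons(cons(c, c), cons(e, a)), cons(e, cons(e, c))))   [R2 at 1.2]
3. cons(cons(cons(cons(e, c), cons(c, c)), q(e)), cons(cons(cons(c, c), cons(e, a)), cons(e, cons(e, c))))  →  cons(cons(cons(cons(e, c), cons(c, c)), e), cons(cons(cons(c, c), cons(e, a)), cons(e, cons(e, c))))   [R2 at 1.2]

cons(cons(cons(cons(e, c), cons(c, c)), e), cons(cons(cons(c, c), cons(e, a)), cons(e, cons(e, c))))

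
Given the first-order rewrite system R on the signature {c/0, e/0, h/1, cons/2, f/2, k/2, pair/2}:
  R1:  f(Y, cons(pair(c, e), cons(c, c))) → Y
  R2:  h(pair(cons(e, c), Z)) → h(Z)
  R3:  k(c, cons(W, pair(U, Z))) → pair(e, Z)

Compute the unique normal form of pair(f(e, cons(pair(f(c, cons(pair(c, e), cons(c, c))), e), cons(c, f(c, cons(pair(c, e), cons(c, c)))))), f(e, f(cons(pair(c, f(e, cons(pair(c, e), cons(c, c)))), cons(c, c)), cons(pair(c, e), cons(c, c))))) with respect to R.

1. pair(f(e, cons(pair(f(c, cons(pair(c, e), cons(c, c))), e), cons(c, f(c, cons(pair(c, e), cons(c, c)))))), f(e, f(cons(pair(c, f(e, cons(pair(c, e), cons(c, c)))), cons(c, c)), cons(pair(c, e), cons(c, c)))))  →  pair(f(e, cons(pair(c, e), cons(c, f(c, cons(pair(c, e), cons(c, c)))))), f(e, f(cons(pair(c, f(e, cons(pair(c, e), cons(c, c)))), cons(c, c)), cons(pair(c, e), cons(c, c)))))   [R1 at 1.2.1.1]
2. pair(f(e, cons(pair(c, e), cons(c, f(c, cons(pair(c, e), cons(c, c)))))), f(e, f(cons(pair(c, f(e, cons(pair(c, e), cons(c, c)))), cons(c, c)), cons(pair(c, e), cons(c, c)))))  →  pair(f(e, cons(pair(c, e), cons(c, c))), f(e, f(cons(pair(c, f(e, cons(pair(c, e), cons(c, c)))), cons(c, c)), cons(pair(c, e), cons(c, c)))))   [R1 at 1.2.2.2]
3. pair(f(e, cons(pair(c, e), cons(c, c))), f(e, f(cons(pair(c, f(e, cons(pair(c, e), cons(c, c)))), cons(c, c)), cons(pair(c, e), cons(c, c)))))  →  pair(e, f(e, f(cons(pair(c, f(e, cons(pair(c, e), cons(c, c)))), cons(c, c)), cons(pair(c, e), cons(c, c)))))   [R1 at 1]
4. pair(e, f(e, f(cons(pair(c, f(e, cons(pair(c, e), cons(c, c)))), cons(c, c)), cons(pair(c, e), cons(c, c)))))  →  pair(e, f(e, cons(pair(c, f(e, cons(pair(c, e), cons(c, c)))), cons(c, c))))   [R1 at 2.2]
5. pair(e, f(e, cons(pair(c, f(e, cons(pair(c, e), cons(c, c)))), cons(c, c))))  →  pair(e, f(e, cons(pair(c, e), cons(c, c))))   [R1 at 2.2.1.2]
6. pair(e, f(e, cons(pair(c, e), cons(c, c))))  →  pair(e, e)   [R1 at 2]

pair(e, e)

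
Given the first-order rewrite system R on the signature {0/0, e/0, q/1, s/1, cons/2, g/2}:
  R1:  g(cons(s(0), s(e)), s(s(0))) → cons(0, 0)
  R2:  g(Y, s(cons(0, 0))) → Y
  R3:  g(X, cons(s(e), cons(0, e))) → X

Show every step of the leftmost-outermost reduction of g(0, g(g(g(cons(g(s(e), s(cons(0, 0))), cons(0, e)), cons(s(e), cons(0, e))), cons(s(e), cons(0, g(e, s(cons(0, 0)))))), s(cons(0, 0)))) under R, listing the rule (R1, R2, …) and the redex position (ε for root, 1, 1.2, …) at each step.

0

1. g(0, g(g(g(cons(g(s(e), s(cons(0, 0))), cons(0, e)), cons(s(e), cons(0, e))), cons(s(e), cons(0, g(e, s(cons(0, 0)))))), s(cons(0, 0))))  →  g(0, g(g(cons(g(s(e), s(cons(0, 0))), cons(0, e)), cons(s(e), cons(0, e))), cons(s(e), cons(0, g(e, s(cons(0, 0)))))))   [R2 at 2]
2. g(0, g(g(cons(g(s(e), s(cons(0, 0))), cons(0, e)), cons(s(e), cons(0, e))), cons(s(e), cons(0, g(e, s(cons(0, 0)))))))  →  g(0, g(cons(g(s(e), s(cons(0, 0))), cons(0, e)), cons(s(e), cons(0, g(e, s(cons(0, 0)))))))   [R3 at 2.1]
3. g(0, g(cons(g(s(e), s(cons(0, 0))), cons(0, e)), cons(s(e), cons(0, g(e, s(cons(0, 0)))))))  →  g(0, g(cons(s(e), cons(0, e)), cons(s(e), cons(0, g(e, s(cons(0, 0)))))))   [R2 at 2.1.1]
4. g(0, g(cons(s(e), cons(0, e)), cons(s(e), cons(0, g(e, s(cons(0, 0)))))))  →  g(0, g(cons(s(e), cons(0, e)), cons(s(e), cons(0, e))))   [R2 at 2.2.2.2]
5. g(0, g(cons(s(e), cons(0, e)), cons(s(e), cons(0, e))))  →  g(0, cons(s(e), cons(0, e)))   [R3 at 2]
6. g(0, cons(s(e), cons(0, e)))  →  0   [R3 at ε]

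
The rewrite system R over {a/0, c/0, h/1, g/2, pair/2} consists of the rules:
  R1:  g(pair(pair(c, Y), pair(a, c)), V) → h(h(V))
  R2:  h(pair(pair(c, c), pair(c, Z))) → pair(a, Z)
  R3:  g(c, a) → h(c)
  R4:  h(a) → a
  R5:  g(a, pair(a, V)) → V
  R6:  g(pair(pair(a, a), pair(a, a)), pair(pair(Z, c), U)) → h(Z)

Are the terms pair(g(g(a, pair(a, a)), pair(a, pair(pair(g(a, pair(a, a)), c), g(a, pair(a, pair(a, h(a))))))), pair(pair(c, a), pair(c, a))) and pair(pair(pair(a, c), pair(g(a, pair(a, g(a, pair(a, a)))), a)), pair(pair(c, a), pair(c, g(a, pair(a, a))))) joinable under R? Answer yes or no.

yes — NF(t₁) = pair(pair(pair(a, c), pair(a, a)), pair(pair(c, a), pair(c, a))), NF(t₂) = pair(pair(pair(a, c), pair(a, a)), pair(pair(c, a), pair(c, a)))

Reduce t₁ = pair(g(g(a, pair(a, a)), pair(a, pair(pair(g(a, pair(a, a)), c), g(a, pair(a, pair(a, h(a))))))), pair(pair(c, a), pair(c, a))):
1. pair(g(g(a, pair(a, a)), pair(a, pair(pair(g(a, pair(a, a)), c), g(a, pair(a, pair(a, h(a))))))), pair(pair(c, a), pair(c, a)))  →  pair(g(a, pair(a, pair(pair(g(a, pair(a, a)), c), g(a, pair(a, pair(a, h(a))))))), pair(pair(c, a), pair(c, a)))   [R5 at 1.1]
2. pair(g(a, pair(a, pair(pair(g(a, pair(a, a)), c), g(a, pair(a, pair(a, h(a))))))), pair(pair(c, a), pair(c, a)))  →  pair(pair(pair(g(a, pair(a, a)), c), g(a, pair(a, pair(a, h(a))))), pair(pair(c, a), pair(c, a)))   [R5 at 1]
3. pair(pair(pair(g(a, pair(a, a)), c), g(a, pair(a, pair(a, h(a))))), pair(pair(c, a), pair(c, a)))  →  pair(pair(pair(a, c), g(a, pair(a, pair(a, h(a))))), pair(pair(c, a), pair(c, a)))   [R5 at 1.1.1]
4. pair(pair(pair(a, c), g(a, pair(a, pair(a, h(a))))), pair(pair(c, a), pair(c, a)))  →  pair(pair(pair(a, c), pair(a, h(a))), pair(pair(c, a), pair(c, a)))   [R5 at 1.2]
5. pair(pair(pair(a, c), pair(a, h(a))), pair(pair(c, a), pair(c, a)))  →  pair(pair(pair(a, c), pair(a, a)), pair(pair(c, a), pair(c, a)))   [R4 at 1.2.2]

Reduce t₂ = pair(pair(pair(a, c), pair(g(a, pair(a, g(a, pair(a, a)))), a)), pair(pair(c, a), pair(c, g(a, pair(a, a))))):
1. pair(pair(pair(a, c), pair(g(a, pair(a, g(a, pair(a, a)))), a)), pair(pair(c, a), pair(c, g(a, pair(a, a)))))  →  pair(pair(pair(a, c), pair(g(a, pair(a, a)), a)), pair(pair(c, a), pair(c, g(a, pair(a, a)))))   [R5 at 1.2.1]
2. pair(pair(pair(a, c), pair(g(a, pair(a, a)), a)), pair(pair(c, a), pair(c, g(a, pair(a, a)))))  →  pair(pair(pair(a, c), pair(a, a)), pair(pair(c, a), pair(c, g(a, pair(a, a)))))   [R5 at 1.2.1]
3. pair(pair(pair(a, c), pair(a, a)), pair(pair(c, a), pair(c, g(a, pair(a, a)))))  →  pair(pair(pair(a, c), pair(a, a)), pair(pair(c, a), pair(c, a)))   [R5 at 2.2.2]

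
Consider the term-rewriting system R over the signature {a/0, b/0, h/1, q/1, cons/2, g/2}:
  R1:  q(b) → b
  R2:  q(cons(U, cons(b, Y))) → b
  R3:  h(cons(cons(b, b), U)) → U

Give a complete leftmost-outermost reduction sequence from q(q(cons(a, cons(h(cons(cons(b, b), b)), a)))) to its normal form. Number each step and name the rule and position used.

1. q(q(cons(a, cons(h(cons(cons(b, b), b)), a))))  →  q(q(cons(a, cons(b, a))))   [R3 at 1.1.2.1]
2. q(q(cons(a, cons(b, a))))  →  q(b)   [R2 at 1]
3. q(b)  →  b   [R1 at ε]

b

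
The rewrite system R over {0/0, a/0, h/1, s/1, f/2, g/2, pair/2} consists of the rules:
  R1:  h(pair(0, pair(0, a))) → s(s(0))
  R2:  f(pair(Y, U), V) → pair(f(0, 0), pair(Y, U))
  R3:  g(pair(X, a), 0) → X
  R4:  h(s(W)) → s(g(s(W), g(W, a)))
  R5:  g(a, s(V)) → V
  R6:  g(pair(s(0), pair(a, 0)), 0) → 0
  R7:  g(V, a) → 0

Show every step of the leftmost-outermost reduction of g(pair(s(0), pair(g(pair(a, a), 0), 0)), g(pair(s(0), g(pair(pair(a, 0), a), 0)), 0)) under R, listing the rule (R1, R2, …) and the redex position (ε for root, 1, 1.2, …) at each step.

0

1. g(pair(s(0), pair(g(pair(a, a), 0), 0)), g(pair(s(0), g(pair(pair(a, 0), a), 0)), 0))  →  g(pair(s(0), pair(a, 0)), g(pair(s(0), g(pair(pair(a, 0), a), 0)), 0))   [R3 at 1.2.1]
2. g(pair(s(0), pair(a, 0)), g(pair(s(0), g(pair(pair(a, 0), a), 0)), 0))  →  g(pair(s(0), pair(a, 0)), g(pair(s(0), pair(a, 0)), 0))   [R3 at 2.1.2]
3. g(pair(s(0), pair(a, 0)), g(pair(s(0), pair(a, 0)), 0))  →  g(pair(s(0), pair(a, 0)), 0)   [R6 at 2]
4. g(pair(s(0), pair(a, 0)), 0)  →  0   [R6 at ε]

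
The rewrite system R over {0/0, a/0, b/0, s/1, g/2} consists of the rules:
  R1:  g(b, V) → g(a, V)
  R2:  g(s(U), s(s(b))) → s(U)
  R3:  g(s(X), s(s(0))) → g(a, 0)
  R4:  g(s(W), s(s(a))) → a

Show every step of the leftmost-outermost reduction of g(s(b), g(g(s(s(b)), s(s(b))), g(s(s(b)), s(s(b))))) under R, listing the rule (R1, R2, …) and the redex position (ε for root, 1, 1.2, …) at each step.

s(b)

1. g(s(b), g(g(s(s(b)), s(s(b))), g(s(s(b)), s(s(b)))))  →  g(s(b), g(s(s(b)), g(s(s(b)), s(s(b)))))   [R2 at 2.1]
2. g(s(b), g(s(s(b)), g(s(s(b)), s(s(b)))))  →  g(s(b), g(s(s(b)), s(s(b))))   [R2 at 2.2]
3. g(s(b), g(s(s(b)), s(s(b))))  →  g(s(b), s(s(b)))   [R2 at 2]
4. g(s(b), s(s(b)))  →  s(b)   [R2 at ε]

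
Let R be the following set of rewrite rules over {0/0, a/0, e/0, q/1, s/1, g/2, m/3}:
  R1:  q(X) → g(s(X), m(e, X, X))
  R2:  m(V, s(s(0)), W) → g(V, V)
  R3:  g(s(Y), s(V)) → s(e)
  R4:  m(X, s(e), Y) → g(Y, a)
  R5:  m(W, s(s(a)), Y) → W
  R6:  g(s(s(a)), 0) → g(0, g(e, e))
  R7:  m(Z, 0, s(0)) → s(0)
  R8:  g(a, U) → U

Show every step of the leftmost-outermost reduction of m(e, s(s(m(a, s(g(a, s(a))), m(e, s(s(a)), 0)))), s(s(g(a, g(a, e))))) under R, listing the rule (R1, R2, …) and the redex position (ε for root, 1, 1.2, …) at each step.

1. m(e, s(s(m(a, s(g(a, s(a))), m(e, s(s(a)), 0)))), s(s(g(a, g(a, e)))))  →  m(e, s(s(m(a, s(s(a)), m(e, s(s(a)), 0)))), s(s(g(a, g(a, e)))))   [R8 at 2.1.1.2.1]
2. m(e, s(s(m(a, s(s(a)), m(e, s(s(a)), 0)))), s(s(g(a, g(a, e)))))  →  m(e, s(s(a)), s(s(g(a, g(a, e)))))   [R5 at 2.1.1]
3. m(e, s(s(a)), s(s(g(a, g(a, e)))))  →  e   [R5 at ε]

e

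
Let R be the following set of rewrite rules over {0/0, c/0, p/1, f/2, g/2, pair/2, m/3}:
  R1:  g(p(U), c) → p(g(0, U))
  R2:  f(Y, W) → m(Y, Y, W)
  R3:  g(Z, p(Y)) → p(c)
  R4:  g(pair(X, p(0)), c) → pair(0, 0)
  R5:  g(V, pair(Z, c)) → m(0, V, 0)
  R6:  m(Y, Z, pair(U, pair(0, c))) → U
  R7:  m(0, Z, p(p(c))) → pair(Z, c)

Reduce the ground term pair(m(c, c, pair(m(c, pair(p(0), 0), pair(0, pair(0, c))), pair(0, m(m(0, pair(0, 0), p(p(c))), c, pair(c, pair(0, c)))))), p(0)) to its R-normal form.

1. pair(m(c, c, pair(m(c, pair(p(0), 0), pair(0, pair(0, c))), pair(0, m(m(0, pair(0, 0), p(p(c))), c, pair(c, pair(0, c)))))), p(0))  →  pair(m(c, c, pair(0, pair(0, m(m(0, pair(0, 0), p(p(c))), c, pair(c, pair(0, c)))))), p(0))   [R6 at 1.3.1]
2. pair(m(c, c, pair(0, pair(0, m(m(0, pair(0, 0), p(p(c))), c, pair(c, pair(0, c)))))), p(0))  →  pair(m(c, c, pair(0, pair(0, c))), p(0))   [R6 at 1.3.2.2]
3. pair(m(c, c, pair(0, pair(0, c))), p(0))  →  pair(0, p(0))   [R6 at 1]

pair(0, p(0))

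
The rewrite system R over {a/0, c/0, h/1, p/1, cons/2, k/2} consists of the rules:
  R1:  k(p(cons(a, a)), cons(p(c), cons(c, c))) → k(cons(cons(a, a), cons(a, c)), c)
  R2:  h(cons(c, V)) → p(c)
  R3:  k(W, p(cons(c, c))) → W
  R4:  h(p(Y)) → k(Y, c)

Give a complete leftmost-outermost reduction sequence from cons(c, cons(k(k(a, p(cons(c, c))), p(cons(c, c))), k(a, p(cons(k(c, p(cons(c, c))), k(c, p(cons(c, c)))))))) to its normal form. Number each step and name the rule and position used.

cons(c, cons(a, a))

1. cons(c, cons(k(k(a, p(cons(c, c))), p(cons(c, c))), k(a, p(cons(k(c, p(cons(c, c))), k(c, p(cons(c, c))))))))  →  cons(c, cons(k(a, p(cons(c, c))), k(a, p(cons(k(c, p(cons(c, c))), k(c, p(cons(c, c))))))))   [R3 at 2.1]
2. cons(c, cons(k(a, p(cons(c, c))), k(a, p(cons(k(c, p(cons(c, c))), k(c, p(cons(c, c))))))))  →  cons(c, cons(a, k(a, p(cons(k(c, p(cons(c, c))), k(c, p(cons(c, c))))))))   [R3 at 2.1]
3. cons(c, cons(a, k(a, p(cons(k(c, p(cons(c, c))), k(c, p(cons(c, c))))))))  →  cons(c, cons(a, k(a, p(cons(c, k(c, p(cons(c, c))))))))   [R3 at 2.2.2.1.1]
4. cons(c, cons(a, k(a, p(cons(c, k(c, p(cons(c, c))))))))  →  cons(c, cons(a, k(a, p(cons(c, c)))))   [R3 at 2.2.2.1.2]
5. cons(c, cons(a, k(a, p(cons(c, c)))))  →  cons(c, cons(a, a))   [R3 at 2.2]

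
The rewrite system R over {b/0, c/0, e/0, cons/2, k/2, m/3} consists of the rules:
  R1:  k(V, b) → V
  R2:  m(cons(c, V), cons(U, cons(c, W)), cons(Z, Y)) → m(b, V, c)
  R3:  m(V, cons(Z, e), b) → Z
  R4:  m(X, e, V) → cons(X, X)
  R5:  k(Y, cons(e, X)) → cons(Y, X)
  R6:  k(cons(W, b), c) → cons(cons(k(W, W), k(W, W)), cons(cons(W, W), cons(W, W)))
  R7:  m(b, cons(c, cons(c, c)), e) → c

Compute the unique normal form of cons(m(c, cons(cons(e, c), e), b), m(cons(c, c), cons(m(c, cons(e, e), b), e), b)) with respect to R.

1. cons(m(c, cons(cons(e, c), e), b), m(cons(c, c), cons(m(c, cons(e, e), b), e), b))  →  cons(cons(e, c), m(cons(c, c), cons(m(c, cons(e, e), b), e), b))   [R3 at 1]
2. cons(cons(e, c), m(cons(c, c), cons(m(c, cons(e, e), b), e), b))  →  cons(cons(e, c), m(c, cons(e, e), b))   [R3 at 2]
3. cons(cons(e, c), m(c, cons(e, e), b))  →  cons(cons(e, c), e)   [R3 at 2]

cons(cons(e, c), e)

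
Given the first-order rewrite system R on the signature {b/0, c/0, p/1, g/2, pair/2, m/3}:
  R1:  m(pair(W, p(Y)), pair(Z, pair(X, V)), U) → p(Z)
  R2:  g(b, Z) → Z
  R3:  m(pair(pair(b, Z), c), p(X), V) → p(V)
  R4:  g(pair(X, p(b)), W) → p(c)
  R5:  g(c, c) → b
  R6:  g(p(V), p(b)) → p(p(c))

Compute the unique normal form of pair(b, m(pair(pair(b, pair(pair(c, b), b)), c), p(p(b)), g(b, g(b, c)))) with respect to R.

pair(b, p(c))

1. pair(b, m(pair(pair(b, pair(pair(c, b), b)), c), p(p(b)), g(b, g(b, c))))  →  pair(b, p(g(b, g(b, c))))   [R3 at 2]
2. pair(b, p(g(b, g(b, c))))  →  pair(b, p(g(b, c)))   [R2 at 2.1]
3. pair(b, p(g(b, c)))  →  pair(b, p(c))   [R2 at 2.1]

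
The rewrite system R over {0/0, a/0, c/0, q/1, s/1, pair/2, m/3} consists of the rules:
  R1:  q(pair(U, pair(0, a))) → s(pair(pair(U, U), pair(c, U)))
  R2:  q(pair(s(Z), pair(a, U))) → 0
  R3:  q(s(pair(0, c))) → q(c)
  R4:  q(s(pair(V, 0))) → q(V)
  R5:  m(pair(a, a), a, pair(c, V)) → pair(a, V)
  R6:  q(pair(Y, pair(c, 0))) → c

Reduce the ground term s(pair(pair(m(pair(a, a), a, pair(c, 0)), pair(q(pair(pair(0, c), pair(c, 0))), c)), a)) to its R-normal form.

s(pair(pair(pair(a, 0), pair(c, c)), a))

1. s(pair(pair(m(pair(a, a), a, pair(c, 0)), pair(q(pair(pair(0, c), pair(c, 0))), c)), a))  →  s(pair(pair(pair(a, 0), pair(q(pair(pair(0, c), pair(c, 0))), c)), a))   [R5 at 1.1.1]
2. s(pair(pair(pair(a, 0), pair(q(pair(pair(0, c), pair(c, 0))), c)), a))  →  s(pair(pair(pair(a, 0), pair(c, c)), a))   [R6 at 1.1.2.1]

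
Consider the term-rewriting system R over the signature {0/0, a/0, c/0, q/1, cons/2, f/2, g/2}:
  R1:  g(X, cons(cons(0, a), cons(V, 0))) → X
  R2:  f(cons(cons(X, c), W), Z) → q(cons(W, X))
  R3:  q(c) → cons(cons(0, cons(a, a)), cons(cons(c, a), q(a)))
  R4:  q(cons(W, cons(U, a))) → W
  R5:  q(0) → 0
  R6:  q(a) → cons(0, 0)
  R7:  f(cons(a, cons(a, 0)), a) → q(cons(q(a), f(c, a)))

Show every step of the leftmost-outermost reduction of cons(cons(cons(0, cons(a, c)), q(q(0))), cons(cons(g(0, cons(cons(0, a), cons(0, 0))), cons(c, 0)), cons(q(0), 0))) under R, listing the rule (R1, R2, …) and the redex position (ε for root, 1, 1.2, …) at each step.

1. cons(cons(cons(0, cons(a, c)), q(q(0))), cons(cons(g(0, cons(cons(0, a), cons(0, 0))), cons(c, 0)), cons(q(0), 0)))  →  cons(cons(cons(0, cons(a, c)), q(0)), cons(cons(g(0, cons(cons(0, a), cons(0, 0))), cons(c, 0)), cons(q(0), 0)))   [R5 at 1.2.1]
2. cons(cons(cons(0, cons(a, c)), q(0)), cons(cons(g(0, cons(cons(0, a), cons(0, 0))), cons(c, 0)), cons(q(0), 0)))  →  cons(cons(cons(0, cons(a, c)), 0), cons(cons(g(0, cons(cons(0, a), cons(0, 0))), cons(c, 0)), cons(q(0), 0)))   [R5 at 1.2]
3. cons(cons(cons(0, cons(a, c)), 0), cons(cons(g(0, cons(cons(0, a), cons(0, 0))), cons(c, 0)), cons(q(0), 0)))  →  cons(cons(cons(0, cons(a, c)), 0), cons(cons(0, cons(c, 0)), cons(q(0), 0)))   [R1 at 2.1.1]
4. cons(cons(cons(0, cons(a, c)), 0), cons(cons(0, cons(c, 0)), cons(q(0), 0)))  →  cons(cons(cons(0, cons(a, c)), 0), cons(cons(0, cons(c, 0)), cons(0, 0)))   [R5 at 2.2.1]

cons(cons(cons(0, cons(a, c)), 0), cons(cons(0, cons(c, 0)), cons(0, 0)))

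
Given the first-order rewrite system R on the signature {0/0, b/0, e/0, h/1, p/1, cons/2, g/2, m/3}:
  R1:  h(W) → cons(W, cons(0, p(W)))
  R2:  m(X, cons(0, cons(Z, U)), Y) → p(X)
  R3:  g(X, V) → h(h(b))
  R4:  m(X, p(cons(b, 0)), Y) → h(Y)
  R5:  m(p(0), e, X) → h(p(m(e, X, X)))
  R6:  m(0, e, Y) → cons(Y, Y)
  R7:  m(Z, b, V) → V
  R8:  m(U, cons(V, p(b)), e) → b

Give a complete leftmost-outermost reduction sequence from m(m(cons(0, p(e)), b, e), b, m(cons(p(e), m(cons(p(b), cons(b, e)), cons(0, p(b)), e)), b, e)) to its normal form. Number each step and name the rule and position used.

1. m(m(cons(0, p(e)), b, e), b, m(cons(p(e), m(cons(p(b), cons(b, e)), cons(0, p(b)), e)), b, e))  →  m(cons(p(e), m(cons(p(b), cons(b, e)), cons(0, p(b)), e)), b, e)   [R7 at ε]
2. m(cons(p(e), m(cons(p(b), cons(b, e)), cons(0, p(b)), e)), b, e)  →  e   [R7 at ε]

e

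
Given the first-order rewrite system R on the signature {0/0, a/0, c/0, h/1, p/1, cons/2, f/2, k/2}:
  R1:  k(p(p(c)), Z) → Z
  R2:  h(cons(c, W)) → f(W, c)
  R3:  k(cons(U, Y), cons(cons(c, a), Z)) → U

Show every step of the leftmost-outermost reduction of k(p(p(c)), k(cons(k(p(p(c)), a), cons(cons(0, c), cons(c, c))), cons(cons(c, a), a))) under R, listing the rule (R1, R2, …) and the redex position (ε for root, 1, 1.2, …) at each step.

a

1. k(p(p(c)), k(cons(k(p(p(c)), a), cons(cons(0, c), cons(c, c))), cons(cons(c, a), a)))  →  k(cons(k(p(p(c)), a), cons(cons(0, c), cons(c, c))), cons(cons(c, a), a))   [R1 at ε]
2. k(cons(k(p(p(c)), a), cons(cons(0, c), cons(c, c))), cons(cons(c, a), a))  →  k(p(p(c)), a)   [R3 at ε]
3. k(p(p(c)), a)  →  a   [R1 at ε]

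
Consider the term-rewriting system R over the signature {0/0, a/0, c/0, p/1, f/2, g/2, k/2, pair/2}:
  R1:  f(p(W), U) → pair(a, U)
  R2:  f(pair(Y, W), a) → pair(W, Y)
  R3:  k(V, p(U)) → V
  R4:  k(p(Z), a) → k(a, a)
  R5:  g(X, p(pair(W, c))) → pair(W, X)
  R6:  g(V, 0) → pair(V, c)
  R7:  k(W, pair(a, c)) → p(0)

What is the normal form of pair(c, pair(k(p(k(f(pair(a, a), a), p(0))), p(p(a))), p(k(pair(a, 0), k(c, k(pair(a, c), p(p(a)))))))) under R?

1. pair(c, pair(k(p(k(f(pair(a, a), a), p(0))), p(p(a))), p(k(pair(a, 0), k(c, k(pair(a, c), p(p(a))))))))  →  pair(c, pair(p(k(f(pair(a, a), a), p(0))), p(k(pair(a, 0), k(c, k(pair(a, c), p(p(a))))))))   [R3 at 2.1]
2. pair(c, pair(p(k(f(pair(a, a), a), p(0))), p(k(pair(a, 0), k(c, k(pair(a, c), p(p(a))))))))  →  pair(c, pair(p(f(pair(a, a), a)), p(k(pair(a, 0), k(c, k(pair(a, c), p(p(a))))))))   [R3 at 2.1.1]
3. pair(c, pair(p(f(pair(a, a), a)), p(k(pair(a, 0), k(c, k(pair(a, c), p(p(a))))))))  →  pair(c, pair(p(pair(a, a)), p(k(pair(a, 0), k(c, k(pair(a, c), p(p(a))))))))   [R2 at 2.1.1]
4. pair(c, pair(p(pair(a, a)), p(k(pair(a, 0), k(c, k(pair(a, c), p(p(a))))))))  →  pair(c, pair(p(pair(a, a)), p(k(pair(a, 0), k(c, pair(a, c))))))   [R3 at 2.2.1.2.2]
5. pair(c, pair(p(pair(a, a)), p(k(pair(a, 0), k(c, pair(a, c))))))  →  pair(c, pair(p(pair(a, a)), p(k(pair(a, 0), p(0)))))   [R7 at 2.2.1.2]
6. pair(c, pair(p(pair(a, a)), p(k(pair(a, 0), p(0)))))  →  pair(c, pair(p(pair(a, a)), p(pair(a, 0))))   [R3 at 2.2.1]

pair(c, pair(p(pair(a, a)), p(pair(a, 0))))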